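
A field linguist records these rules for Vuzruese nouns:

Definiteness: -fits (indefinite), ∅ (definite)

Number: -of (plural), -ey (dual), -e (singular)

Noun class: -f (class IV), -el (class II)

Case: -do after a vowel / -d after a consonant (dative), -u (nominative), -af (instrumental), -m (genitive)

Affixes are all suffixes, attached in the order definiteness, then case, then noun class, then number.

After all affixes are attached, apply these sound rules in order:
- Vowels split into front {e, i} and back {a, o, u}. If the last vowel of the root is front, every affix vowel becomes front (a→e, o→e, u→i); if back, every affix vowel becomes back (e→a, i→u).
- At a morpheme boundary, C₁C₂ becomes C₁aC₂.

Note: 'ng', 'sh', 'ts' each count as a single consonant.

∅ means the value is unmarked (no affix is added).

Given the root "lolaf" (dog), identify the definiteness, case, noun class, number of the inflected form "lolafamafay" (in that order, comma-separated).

definite, genitive, class IV, dual

Segment: lolaf-m-f-ey.
definiteness: ∅ → definite.
case: -m → genitive.
noun class: -f → class IV.
number: -ey → dual.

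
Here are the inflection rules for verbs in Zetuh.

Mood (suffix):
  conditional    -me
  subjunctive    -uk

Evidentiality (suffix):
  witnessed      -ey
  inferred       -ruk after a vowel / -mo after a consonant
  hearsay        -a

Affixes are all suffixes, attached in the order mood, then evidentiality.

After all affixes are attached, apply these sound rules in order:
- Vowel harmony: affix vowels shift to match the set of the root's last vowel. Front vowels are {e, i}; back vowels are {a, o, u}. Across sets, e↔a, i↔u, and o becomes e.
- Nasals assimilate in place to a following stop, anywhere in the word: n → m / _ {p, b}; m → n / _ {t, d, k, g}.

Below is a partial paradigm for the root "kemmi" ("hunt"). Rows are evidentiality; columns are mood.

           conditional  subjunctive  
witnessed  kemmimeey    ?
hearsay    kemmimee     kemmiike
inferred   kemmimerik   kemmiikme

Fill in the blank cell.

kemmiikey

Attach mood subjunctive -uk → kemmiuk.
Attach evidentiality witnessed -ey → kemmiukey.
Apply vowel harmony: kemmiukey → kemmiikey.
Nasal assimilation: no change.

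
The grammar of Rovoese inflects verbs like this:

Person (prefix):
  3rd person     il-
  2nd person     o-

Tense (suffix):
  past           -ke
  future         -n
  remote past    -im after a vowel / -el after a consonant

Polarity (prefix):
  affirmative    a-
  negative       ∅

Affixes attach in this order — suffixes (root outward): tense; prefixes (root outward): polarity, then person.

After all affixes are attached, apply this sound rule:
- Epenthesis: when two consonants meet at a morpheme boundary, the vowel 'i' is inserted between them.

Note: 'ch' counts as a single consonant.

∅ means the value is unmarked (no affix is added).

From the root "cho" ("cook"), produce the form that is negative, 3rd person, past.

ilichoke

polarity = negative: zero marking, form stays cho.
Attach tense past -ke → choke.
Attach person 3rd person il- → ilchoke.
Apply epenthesis: ilchoke → ilichoke.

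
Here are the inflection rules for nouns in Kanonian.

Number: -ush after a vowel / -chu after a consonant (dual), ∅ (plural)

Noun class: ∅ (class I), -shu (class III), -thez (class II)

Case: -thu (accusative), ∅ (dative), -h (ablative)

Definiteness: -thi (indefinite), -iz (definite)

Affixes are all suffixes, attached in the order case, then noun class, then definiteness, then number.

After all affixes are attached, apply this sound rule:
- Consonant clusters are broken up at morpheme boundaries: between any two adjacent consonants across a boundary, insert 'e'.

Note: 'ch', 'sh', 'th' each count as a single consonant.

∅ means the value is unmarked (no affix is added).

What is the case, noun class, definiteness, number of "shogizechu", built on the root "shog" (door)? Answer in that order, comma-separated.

Segment: shog-iz-chu.
case: ∅ → dative.
noun class: ∅ → class I.
definiteness: -iz → definite.
number: -ush/chu → dual.

dative, class I, definite, dual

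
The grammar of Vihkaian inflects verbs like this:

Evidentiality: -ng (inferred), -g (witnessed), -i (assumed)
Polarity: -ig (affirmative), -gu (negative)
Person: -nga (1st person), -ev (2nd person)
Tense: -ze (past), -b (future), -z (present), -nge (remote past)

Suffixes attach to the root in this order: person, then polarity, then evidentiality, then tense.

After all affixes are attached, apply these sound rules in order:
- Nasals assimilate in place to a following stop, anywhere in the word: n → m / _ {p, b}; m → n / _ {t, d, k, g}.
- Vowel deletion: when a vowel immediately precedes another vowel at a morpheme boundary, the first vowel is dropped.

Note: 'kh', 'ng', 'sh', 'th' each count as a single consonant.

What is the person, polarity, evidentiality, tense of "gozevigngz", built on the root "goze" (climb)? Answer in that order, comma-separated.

Segment: goze-ev-ig-ng-z.
person: -ev → 2nd person.
polarity: -ig → affirmative.
evidentiality: -ng → inferred.
tense: -z → present.

2nd person, affirmative, inferred, present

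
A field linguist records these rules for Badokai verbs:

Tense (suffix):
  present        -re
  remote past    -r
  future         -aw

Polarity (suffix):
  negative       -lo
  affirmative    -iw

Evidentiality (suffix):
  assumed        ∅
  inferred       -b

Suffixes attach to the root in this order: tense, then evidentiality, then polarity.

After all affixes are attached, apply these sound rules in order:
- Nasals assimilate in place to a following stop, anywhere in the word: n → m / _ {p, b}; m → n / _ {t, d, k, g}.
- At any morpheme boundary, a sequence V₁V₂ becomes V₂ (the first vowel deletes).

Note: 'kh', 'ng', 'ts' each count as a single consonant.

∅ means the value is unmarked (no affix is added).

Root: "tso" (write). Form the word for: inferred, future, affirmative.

Attach tense future -aw → tsoaw.
Attach evidentiality inferred -b → tsoawb.
Attach polarity affirmative -iw → tsoawbiw.
Nasal assimilation: no change.
Apply vowel deletion: tsoawbiw → tsawbiw.

tsawbiw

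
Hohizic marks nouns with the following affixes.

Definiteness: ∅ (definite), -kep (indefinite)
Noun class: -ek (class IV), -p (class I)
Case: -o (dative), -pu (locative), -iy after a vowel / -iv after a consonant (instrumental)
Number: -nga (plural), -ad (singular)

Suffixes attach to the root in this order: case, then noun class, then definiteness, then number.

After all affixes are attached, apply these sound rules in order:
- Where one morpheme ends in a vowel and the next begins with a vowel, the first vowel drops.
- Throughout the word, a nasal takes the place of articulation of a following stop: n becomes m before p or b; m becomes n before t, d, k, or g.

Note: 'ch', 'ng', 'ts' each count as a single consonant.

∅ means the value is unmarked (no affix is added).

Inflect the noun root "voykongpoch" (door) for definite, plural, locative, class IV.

Attach case locative -pu → voykongpochpu.
Attach noun class class IV -ek → voykongpochpuek.
definiteness = definite: zero marking, form stays voykongpochpuek.
Attach number plural -nga → voykongpochpueknga.
Apply vowel deletion: voykongpochpueknga → voykongpochpeknga.
Nasal assimilation: no change.

voykongpochpeknga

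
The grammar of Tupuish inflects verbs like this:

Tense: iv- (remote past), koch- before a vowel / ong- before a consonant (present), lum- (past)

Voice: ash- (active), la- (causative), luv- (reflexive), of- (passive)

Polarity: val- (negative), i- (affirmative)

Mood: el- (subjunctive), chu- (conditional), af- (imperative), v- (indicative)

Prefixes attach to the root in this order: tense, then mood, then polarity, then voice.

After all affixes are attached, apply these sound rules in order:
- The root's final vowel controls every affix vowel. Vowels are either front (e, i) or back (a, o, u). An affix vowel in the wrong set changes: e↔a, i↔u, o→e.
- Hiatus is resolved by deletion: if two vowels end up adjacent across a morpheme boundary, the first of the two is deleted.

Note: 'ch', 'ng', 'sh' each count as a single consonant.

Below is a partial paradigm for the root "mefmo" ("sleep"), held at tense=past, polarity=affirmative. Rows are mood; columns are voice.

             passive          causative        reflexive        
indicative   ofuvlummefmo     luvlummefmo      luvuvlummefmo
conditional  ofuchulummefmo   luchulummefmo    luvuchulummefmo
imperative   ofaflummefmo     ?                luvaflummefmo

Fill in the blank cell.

Attach tense past lum- → lummefmo.
Attach mood imperative af- → aflummefmo.
Attach polarity affirmative i- → iaflummefmo.
Attach voice causative la- → laiaflummefmo.
Apply vowel harmony: laiaflummefmo → lauaflummefmo.
Apply vowel deletion: lauaflummefmo → laflummefmo.

laflummefmo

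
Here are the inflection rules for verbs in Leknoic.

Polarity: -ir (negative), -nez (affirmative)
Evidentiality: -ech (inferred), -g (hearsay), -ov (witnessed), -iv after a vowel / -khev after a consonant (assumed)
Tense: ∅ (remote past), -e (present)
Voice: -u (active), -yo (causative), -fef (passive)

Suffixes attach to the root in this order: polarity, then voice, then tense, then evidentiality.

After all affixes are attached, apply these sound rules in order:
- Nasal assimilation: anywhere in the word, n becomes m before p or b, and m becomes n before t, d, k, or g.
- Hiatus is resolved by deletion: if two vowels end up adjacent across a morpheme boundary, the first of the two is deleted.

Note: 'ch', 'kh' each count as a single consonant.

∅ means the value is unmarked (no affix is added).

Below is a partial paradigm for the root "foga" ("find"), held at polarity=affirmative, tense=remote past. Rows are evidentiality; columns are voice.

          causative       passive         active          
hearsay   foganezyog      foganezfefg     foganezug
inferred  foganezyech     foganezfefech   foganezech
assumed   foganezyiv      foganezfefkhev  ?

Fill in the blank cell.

foganeziv

Attach polarity affirmative -nez → foganez.
Attach voice active -u → foganezu.
tense = remote past: zero marking, form stays foganezu.
Attach evidentiality assumed -iv (after vowel 'u') → foganezuiv.
Nasal assimilation: no change.
Apply vowel deletion: foganezuiv → foganeziv.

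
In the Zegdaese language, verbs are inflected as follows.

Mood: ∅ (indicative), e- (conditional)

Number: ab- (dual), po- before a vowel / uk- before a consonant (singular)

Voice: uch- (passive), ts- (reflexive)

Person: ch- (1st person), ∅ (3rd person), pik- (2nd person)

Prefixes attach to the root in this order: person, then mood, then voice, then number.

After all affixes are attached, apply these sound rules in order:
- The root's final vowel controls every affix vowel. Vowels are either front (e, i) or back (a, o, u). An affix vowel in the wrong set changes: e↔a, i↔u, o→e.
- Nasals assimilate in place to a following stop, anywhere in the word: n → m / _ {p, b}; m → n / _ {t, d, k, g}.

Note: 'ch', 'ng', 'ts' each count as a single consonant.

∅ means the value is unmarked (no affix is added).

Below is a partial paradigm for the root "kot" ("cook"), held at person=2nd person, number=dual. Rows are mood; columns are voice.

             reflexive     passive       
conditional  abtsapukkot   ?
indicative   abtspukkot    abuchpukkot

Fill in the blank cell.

Attach person 2nd person pik- → pikkot.
Attach mood conditional e- → epikkot.
Attach voice passive uch- → uchepikkot.
Attach number dual ab- → abuchepikkot.
Apply vowel harmony: abuchepikkot → abuchapukkot.
Nasal assimilation: no change.

abuchapukkot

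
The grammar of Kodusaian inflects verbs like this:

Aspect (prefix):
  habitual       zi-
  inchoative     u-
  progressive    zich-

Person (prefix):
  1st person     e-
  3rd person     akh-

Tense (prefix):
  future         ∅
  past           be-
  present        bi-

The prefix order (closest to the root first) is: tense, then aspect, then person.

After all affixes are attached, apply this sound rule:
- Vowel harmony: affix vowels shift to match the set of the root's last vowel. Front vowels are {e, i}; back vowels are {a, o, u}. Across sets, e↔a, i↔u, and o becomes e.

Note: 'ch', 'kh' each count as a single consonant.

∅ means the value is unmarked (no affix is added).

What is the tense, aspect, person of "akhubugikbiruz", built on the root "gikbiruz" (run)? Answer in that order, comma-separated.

Segment: akh-u-bi-gikbiruz.
tense: bi- → present.
aspect: u- → inchoative.
person: akh- → 3rd person.

present, inchoative, 3rd person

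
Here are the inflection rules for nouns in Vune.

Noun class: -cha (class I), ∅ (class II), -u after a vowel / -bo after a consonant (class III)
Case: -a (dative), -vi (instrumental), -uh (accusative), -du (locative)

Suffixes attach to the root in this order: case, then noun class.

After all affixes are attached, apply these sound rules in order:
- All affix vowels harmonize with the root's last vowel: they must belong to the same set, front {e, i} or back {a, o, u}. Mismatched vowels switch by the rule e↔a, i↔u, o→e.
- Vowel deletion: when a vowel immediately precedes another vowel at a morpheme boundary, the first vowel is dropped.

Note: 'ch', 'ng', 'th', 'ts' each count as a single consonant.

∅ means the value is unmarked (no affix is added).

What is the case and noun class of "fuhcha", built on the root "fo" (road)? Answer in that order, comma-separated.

Segment: fo-uh-cha.
case: -uh → accusative.
noun class: -cha → class I.

accusative, class I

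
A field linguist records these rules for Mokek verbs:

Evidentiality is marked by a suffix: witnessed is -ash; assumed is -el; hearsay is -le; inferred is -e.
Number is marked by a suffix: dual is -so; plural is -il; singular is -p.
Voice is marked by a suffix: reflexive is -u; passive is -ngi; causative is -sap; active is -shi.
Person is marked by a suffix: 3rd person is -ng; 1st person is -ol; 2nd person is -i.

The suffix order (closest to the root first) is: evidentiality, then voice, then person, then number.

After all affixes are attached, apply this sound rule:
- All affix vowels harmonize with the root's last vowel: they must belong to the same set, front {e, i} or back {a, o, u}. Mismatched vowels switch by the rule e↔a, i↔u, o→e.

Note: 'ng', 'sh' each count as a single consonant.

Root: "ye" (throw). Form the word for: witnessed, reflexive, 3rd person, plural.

Attach evidentiality witnessed -ash → yeash.
Attach voice reflexive -u → yeashu.
Attach person 3rd person -ng → yeashung.
Attach number plural -il → yeashungil.
Apply vowel harmony: yeashungil → yeeshingil.

yeeshingil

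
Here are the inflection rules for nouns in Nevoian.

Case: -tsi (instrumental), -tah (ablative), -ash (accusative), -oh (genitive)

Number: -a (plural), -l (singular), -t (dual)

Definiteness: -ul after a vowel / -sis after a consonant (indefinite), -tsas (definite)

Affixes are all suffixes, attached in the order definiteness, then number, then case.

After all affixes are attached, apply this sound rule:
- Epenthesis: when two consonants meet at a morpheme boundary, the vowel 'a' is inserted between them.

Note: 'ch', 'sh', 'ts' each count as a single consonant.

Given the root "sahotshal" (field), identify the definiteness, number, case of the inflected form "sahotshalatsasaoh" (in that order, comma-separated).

definite, plural, genitive

Segment: sahotshal-tsas-a-oh.
definiteness: -tsas → definite.
number: -a → plural.
case: -oh → genitive.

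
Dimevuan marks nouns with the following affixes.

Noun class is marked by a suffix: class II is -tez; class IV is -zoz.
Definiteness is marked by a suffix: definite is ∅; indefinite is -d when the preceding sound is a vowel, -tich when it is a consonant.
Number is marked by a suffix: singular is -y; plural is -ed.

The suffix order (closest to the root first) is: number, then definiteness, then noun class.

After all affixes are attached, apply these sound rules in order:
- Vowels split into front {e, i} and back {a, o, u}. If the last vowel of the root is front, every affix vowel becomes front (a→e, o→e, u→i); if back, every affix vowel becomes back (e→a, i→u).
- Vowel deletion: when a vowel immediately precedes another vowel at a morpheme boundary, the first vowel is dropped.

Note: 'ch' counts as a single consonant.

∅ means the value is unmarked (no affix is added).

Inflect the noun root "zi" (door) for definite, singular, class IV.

Attach number singular -y → ziy.
definiteness = definite: zero marking, form stays ziy.
Attach noun class class IV -zoz → ziyzoz.
Apply vowel harmony: ziyzoz → ziyzez.
Vowel deletion: no change.

ziyzez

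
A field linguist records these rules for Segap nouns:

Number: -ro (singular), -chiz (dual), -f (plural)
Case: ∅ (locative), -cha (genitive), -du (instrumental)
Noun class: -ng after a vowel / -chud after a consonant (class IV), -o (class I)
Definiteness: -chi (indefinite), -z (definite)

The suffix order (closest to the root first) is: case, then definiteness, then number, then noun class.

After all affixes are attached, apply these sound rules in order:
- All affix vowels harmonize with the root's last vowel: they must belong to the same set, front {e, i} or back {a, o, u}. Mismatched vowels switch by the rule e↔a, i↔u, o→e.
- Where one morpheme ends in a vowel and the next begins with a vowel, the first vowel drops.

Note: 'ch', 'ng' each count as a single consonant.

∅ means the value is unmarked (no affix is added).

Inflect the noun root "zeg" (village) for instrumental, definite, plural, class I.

Attach case instrumental -du → zegdu.
Attach definiteness definite -z → zegduz.
Attach number plural -f → zegduzf.
Attach noun class class I -o → zegduzfo.
Apply vowel harmony: zegduzfo → zegdizfe.
Vowel deletion: no change.

zegdizfe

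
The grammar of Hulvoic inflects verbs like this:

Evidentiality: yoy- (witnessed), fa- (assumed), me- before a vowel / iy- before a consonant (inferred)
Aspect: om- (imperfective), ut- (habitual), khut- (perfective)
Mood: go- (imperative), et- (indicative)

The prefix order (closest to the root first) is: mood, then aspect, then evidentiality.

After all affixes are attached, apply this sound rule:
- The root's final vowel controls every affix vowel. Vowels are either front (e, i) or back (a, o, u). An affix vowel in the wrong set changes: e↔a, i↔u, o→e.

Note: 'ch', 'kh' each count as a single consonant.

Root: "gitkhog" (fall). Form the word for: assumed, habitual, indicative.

Attach mood indicative et- → etgitkhog.
Attach aspect habitual ut- → utetgitkhog.
Attach evidentiality assumed fa- → fautetgitkhog.
Apply vowel harmony: fautetgitkhog → fautatgitkhog.

fautatgitkhog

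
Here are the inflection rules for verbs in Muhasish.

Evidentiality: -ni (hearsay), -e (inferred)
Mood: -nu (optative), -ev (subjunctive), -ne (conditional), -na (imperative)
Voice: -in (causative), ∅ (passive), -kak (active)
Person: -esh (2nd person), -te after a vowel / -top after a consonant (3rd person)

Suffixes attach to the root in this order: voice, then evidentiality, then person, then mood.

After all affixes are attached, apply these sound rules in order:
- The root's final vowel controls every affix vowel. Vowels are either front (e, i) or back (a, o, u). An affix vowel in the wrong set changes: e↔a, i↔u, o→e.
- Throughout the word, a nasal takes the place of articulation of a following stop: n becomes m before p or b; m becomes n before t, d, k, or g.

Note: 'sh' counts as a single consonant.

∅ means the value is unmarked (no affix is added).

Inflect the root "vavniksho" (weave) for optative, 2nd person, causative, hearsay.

vavnikshounnuashnu

Attach voice causative -in → vavnikshoin.
Attach evidentiality hearsay -ni → vavnikshoinni.
Attach person 2nd person -esh → vavnikshoinniesh.
Attach mood optative -nu → vavnikshoinnieshnu.
Apply vowel harmony: vavnikshoinnieshnu → vavnikshounnuashnu.
Nasal assimilation: no change.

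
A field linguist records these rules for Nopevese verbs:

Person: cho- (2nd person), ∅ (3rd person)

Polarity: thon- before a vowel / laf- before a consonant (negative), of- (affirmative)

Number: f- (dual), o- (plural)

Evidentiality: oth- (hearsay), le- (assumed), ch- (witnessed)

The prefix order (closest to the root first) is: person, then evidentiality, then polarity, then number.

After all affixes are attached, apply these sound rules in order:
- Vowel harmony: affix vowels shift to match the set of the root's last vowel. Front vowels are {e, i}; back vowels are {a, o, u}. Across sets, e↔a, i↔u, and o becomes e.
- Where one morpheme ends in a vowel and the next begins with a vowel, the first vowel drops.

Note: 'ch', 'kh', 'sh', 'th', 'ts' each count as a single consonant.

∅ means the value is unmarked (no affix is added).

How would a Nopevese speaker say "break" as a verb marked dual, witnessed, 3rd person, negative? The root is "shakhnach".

person = 3rd person: zero marking, form stays shakhnach.
Attach evidentiality witnessed ch- → chshakhnach.
Attach polarity negative laf- (before consonant 'ch') → lafchshakhnach.
Attach number dual f- → flafchshakhnach.
Vowel harmony: no change.
Vowel deletion: no change.

flafchshakhnach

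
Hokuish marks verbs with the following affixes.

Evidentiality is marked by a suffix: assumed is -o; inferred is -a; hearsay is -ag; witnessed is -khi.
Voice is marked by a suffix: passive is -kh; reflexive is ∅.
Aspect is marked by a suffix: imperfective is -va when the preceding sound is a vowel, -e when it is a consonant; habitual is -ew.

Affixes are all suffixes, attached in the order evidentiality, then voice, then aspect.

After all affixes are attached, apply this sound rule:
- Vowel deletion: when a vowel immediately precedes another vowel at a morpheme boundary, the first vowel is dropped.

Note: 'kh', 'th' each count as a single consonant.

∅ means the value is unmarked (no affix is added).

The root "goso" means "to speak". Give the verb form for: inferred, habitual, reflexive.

gosew

Attach evidentiality inferred -a → gosoa.
voice = reflexive: zero marking, form stays gosoa.
Attach aspect habitual -ew → gosoaew.
Apply vowel deletion: gosoaew → gosew.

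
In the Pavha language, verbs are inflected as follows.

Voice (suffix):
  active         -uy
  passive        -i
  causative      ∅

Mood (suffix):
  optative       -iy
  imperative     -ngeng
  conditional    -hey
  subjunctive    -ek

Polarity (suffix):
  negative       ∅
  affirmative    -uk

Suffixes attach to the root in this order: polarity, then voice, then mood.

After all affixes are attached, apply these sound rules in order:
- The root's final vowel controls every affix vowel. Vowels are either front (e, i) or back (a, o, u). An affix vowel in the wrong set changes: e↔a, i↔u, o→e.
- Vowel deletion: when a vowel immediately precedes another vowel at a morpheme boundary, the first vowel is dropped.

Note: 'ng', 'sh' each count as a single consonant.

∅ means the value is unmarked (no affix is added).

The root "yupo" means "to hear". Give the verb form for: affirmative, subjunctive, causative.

Attach polarity affirmative -uk → yupouk.
voice = causative: zero marking, form stays yupouk.
Attach mood subjunctive -ek → yupoukek.
Apply vowel harmony: yupoukek → yupoukak.
Apply vowel deletion: yupoukak → yupukak.

yupukak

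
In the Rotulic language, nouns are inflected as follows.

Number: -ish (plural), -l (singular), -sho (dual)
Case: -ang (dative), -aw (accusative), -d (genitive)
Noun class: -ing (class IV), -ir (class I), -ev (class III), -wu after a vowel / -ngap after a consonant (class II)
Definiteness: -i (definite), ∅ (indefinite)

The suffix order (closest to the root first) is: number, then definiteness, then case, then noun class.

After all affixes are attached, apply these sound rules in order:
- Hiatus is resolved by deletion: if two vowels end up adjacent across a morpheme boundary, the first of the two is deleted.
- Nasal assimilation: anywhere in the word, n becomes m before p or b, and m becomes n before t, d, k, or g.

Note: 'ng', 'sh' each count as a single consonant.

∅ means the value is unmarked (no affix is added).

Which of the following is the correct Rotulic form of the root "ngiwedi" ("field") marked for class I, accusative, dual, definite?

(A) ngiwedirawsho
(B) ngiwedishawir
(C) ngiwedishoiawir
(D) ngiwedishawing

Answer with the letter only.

B

Attach number dual -sho → ngiwedisho.
Attach definiteness definite -i → ngiwedishoi.
Attach case accusative -aw → ngiwedishoiaw.
Attach noun class class I -ir → ngiwedishoiawir.
Apply vowel deletion: ngiwedishoiawir → ngiwedishawir.
Nasal assimilation: no change.
So the correct form is ngiwedishawir, option (B).
(D) ngiwedishawing is wrong: it uses class IV instead of class I for noun class.
(C) ngiwedishoiawir is wrong: it fails to apply the sound rule(s).
(A) ngiwedirawsho is wrong: it has the affixes in the wrong order.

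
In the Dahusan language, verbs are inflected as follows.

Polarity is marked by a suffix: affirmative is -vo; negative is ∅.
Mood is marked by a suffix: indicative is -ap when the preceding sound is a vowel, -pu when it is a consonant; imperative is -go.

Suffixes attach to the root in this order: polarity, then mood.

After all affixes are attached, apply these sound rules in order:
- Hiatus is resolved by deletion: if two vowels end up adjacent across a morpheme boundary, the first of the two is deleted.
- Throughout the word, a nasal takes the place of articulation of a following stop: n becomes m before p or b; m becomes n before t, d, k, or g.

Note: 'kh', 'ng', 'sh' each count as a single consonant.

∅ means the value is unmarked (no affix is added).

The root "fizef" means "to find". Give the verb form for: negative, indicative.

polarity = negative: zero marking, form stays fizef.
Attach mood indicative -pu (after consonant 'f') → fizefpu.
Vowel deletion: no change.
Nasal assimilation: no change.

fizefpu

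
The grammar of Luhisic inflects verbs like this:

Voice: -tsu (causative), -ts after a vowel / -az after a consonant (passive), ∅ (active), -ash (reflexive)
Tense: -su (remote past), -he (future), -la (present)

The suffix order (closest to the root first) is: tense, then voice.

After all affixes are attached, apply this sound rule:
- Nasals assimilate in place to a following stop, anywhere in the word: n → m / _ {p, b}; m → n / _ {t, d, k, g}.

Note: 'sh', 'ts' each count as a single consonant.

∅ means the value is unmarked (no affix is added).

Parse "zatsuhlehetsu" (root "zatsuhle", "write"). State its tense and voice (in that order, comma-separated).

Segment: zatsuhle-he-tsu.
tense: -he → future.
voice: -tsu → causative.

future, causative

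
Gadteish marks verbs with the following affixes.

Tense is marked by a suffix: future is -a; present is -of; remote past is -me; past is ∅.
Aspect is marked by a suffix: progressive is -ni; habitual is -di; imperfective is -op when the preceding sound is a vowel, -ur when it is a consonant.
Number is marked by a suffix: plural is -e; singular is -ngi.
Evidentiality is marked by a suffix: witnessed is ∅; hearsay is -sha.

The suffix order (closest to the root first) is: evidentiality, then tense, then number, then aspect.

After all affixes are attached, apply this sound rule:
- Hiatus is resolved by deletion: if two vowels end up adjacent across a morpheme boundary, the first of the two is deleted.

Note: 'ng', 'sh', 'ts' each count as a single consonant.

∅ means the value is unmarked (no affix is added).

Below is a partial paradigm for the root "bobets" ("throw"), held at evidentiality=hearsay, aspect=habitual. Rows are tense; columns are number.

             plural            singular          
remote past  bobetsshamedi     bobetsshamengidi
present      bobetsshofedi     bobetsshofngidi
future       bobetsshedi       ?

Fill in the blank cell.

bobetsshangidi

Attach evidentiality hearsay -sha → bobetssha.
Attach tense future -a → bobetsshaa.
Attach number singular -ngi → bobetsshaangi.
Attach aspect habitual -di → bobetsshaangidi.
Apply vowel deletion: bobetsshaangidi → bobetsshangidi.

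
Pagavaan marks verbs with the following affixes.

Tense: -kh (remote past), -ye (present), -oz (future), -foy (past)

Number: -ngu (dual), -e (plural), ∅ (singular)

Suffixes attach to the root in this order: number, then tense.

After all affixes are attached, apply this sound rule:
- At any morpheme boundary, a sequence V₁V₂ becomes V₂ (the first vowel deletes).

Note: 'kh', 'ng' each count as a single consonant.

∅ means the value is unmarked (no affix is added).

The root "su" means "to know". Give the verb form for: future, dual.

sungoz

Attach number dual -ngu → sungu.
Attach tense future -oz → sunguoz.
Apply vowel deletion: sunguoz → sungoz.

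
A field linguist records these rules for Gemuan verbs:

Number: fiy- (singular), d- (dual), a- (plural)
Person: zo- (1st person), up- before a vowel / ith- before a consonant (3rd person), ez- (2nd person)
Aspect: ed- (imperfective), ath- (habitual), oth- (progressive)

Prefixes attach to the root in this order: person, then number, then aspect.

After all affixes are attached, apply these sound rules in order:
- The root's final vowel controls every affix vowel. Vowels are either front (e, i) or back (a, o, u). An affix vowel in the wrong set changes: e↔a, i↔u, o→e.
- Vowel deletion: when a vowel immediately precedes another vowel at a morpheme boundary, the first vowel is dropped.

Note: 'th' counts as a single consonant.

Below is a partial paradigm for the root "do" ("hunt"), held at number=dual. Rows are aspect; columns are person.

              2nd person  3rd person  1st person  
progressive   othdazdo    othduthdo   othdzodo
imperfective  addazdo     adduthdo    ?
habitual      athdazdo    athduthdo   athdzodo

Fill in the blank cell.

Attach person 1st person zo- → zodo.
Attach number dual d- → dzodo.
Attach aspect imperfective ed- → eddzodo.
Apply vowel harmony: eddzodo → addzodo.
Vowel deletion: no change.

addzodo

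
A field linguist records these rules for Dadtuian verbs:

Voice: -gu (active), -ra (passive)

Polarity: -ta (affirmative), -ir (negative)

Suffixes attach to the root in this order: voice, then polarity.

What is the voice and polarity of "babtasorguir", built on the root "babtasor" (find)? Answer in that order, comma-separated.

active, negative

Segment: babtasor-gu-ir.
voice: -gu → active.
polarity: -ir → negative.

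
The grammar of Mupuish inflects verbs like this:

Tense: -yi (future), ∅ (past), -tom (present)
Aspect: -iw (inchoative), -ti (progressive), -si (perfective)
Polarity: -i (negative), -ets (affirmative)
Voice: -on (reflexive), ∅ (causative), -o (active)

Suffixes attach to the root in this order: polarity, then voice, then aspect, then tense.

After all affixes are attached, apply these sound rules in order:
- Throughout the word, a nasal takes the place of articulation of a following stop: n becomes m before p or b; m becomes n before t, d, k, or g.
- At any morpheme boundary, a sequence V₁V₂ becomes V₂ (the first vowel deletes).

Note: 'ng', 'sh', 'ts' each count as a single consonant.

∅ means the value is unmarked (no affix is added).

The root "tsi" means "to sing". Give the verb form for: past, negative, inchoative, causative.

tsiw

Attach polarity negative -i → tsii.
voice = causative: zero marking, form stays tsii.
Attach aspect inchoative -iw → tsiiiw.
tense = past: zero marking, form stays tsiiiw.
Nasal assimilation: no change.
Apply vowel deletion: tsiiiw → tsiw.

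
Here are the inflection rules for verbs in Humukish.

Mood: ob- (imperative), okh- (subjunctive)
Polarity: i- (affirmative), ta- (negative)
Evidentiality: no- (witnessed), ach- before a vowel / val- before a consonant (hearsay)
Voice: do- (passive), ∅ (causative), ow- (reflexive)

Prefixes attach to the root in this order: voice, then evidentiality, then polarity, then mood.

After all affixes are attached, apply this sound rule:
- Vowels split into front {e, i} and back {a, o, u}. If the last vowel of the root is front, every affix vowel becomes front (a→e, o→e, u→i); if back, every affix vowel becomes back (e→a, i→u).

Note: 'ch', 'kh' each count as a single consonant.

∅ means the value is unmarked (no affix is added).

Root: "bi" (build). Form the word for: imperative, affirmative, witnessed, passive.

ebinedebi

Attach voice passive do- → dobi.
Attach evidentiality witnessed no- → nodobi.
Attach polarity affirmative i- → inodobi.
Attach mood imperative ob- → obinodobi.
Apply vowel harmony: obinodobi → ebinedebi.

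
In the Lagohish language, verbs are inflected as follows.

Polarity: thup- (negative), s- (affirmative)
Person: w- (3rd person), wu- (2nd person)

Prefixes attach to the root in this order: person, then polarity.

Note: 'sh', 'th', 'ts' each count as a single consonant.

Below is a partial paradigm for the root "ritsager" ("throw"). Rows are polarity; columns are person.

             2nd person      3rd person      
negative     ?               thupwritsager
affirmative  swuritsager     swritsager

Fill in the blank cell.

Attach person 2nd person wu- → wuritsager.
Attach polarity negative thup- → thupwuritsager.

thupwuritsager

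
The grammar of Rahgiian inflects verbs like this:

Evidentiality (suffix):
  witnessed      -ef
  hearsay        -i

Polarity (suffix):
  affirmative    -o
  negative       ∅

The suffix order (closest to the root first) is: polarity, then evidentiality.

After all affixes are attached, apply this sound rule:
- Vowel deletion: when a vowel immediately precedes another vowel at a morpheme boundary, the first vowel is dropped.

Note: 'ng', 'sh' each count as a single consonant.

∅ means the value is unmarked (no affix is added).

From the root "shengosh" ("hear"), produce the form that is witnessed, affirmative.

Attach polarity affirmative -o → shengosho.
Attach evidentiality witnessed -ef → shengoshoef.
Apply vowel deletion: shengoshoef → shengoshef.

shengoshef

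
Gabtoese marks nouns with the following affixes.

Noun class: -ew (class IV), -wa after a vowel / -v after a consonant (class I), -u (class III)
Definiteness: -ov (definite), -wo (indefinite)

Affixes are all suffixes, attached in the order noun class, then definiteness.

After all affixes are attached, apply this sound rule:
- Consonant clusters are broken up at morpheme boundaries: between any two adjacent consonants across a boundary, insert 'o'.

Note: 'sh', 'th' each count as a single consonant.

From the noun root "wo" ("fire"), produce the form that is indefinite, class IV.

Attach noun class class IV -ew → woew.
Attach definiteness indefinite -wo → woewwo.
Apply epenthesis: woewwo → woewowo.

woewowo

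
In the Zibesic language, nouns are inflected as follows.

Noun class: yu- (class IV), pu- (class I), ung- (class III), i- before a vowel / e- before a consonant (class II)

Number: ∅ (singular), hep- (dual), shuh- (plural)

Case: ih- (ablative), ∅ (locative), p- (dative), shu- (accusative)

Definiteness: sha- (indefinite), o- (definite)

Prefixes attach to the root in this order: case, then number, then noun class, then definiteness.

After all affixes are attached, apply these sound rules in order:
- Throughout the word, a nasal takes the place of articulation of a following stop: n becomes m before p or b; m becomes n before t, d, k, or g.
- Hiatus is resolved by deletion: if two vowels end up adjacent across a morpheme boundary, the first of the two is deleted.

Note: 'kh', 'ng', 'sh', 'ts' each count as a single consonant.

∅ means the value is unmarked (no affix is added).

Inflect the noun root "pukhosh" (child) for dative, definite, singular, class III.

Attach case dative p- → ppukhosh.
number = singular: zero marking, form stays ppukhosh.
Attach noun class class III ung- → ungppukhosh.
Attach definiteness definite o- → oungppukhosh.
Nasal assimilation: no change.
Apply vowel deletion: oungppukhosh → ungppukhosh.

ungppukhosh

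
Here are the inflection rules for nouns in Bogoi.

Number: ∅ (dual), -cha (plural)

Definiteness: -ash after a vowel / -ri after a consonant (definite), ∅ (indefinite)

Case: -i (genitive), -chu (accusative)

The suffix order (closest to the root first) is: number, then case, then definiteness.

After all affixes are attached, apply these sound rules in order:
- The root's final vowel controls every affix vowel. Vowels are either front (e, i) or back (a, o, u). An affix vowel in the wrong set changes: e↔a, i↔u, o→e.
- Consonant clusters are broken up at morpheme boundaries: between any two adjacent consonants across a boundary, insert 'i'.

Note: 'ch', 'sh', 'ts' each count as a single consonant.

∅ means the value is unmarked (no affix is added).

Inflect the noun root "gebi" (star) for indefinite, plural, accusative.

Attach number plural -cha → gebicha.
Attach case accusative -chu → gebichachu.
definiteness = indefinite: zero marking, form stays gebichachu.
Apply vowel harmony: gebichachu → gebichechi.
Epenthesis: no change.

gebichechi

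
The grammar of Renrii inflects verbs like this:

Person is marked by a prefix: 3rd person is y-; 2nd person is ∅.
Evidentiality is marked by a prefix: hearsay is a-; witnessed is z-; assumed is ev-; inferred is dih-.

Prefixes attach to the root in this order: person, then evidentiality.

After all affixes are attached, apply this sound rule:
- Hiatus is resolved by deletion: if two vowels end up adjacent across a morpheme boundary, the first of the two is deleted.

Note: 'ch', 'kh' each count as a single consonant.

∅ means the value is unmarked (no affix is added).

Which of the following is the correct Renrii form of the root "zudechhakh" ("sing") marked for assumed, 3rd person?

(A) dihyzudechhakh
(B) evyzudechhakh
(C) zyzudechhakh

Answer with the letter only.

Attach person 3rd person y- → yzudechhakh.
Attach evidentiality assumed ev- → evyzudechhakh.
Vowel deletion: no change.
So the correct form is evyzudechhakh, option (B).
(C) zyzudechhakh is wrong: it uses witnessed instead of assumed for evidentiality.
(A) dihyzudechhakh is wrong: it uses inferred instead of assumed for evidentiality.

B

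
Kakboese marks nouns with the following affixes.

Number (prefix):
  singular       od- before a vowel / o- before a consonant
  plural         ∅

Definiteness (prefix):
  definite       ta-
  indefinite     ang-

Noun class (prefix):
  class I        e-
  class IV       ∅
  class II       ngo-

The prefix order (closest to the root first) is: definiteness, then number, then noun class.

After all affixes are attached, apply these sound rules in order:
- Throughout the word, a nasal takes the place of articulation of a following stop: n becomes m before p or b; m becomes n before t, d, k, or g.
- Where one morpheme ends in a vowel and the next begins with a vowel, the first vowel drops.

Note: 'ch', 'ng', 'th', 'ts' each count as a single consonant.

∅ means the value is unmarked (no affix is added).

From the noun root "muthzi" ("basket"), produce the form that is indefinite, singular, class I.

odangmuthzi

Attach definiteness indefinite ang- → angmuthzi.
Attach number singular od- (before vowel 'a') → odangmuthzi.
Attach noun class class I e- → eodangmuthzi.
Nasal assimilation: no change.
Apply vowel deletion: eodangmuthzi → odangmuthzi.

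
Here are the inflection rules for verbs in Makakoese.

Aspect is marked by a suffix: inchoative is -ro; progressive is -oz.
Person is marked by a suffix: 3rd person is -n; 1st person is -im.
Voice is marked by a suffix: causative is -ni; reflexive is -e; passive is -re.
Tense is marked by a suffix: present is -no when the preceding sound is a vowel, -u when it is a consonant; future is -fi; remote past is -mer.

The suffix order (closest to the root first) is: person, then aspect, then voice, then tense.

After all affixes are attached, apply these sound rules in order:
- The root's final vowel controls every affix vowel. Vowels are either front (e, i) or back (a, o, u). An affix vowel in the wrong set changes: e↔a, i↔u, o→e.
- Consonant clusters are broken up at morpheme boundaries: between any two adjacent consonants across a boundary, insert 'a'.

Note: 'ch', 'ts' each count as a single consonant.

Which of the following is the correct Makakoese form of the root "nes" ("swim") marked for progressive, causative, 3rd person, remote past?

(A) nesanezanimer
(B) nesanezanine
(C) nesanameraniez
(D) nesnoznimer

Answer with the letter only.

A

Attach person 3rd person -n → nesn.
Attach aspect progressive -oz → nesnoz.
Attach voice causative -ni → nesnozni.
Attach tense remote past -mer → nesnoznimer.
Apply vowel harmony: nesnoznimer → nesneznimer.
Apply epenthesis: nesneznimer → nesanezanimer.
So the correct form is nesanezanimer, option (A).
(C) nesanameraniez is wrong: it has the affixes in the wrong order.
(B) nesanezanine is wrong: it uses present instead of remote past for tense.
(D) nesnoznimer is wrong: it fails to apply the sound rule(s).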